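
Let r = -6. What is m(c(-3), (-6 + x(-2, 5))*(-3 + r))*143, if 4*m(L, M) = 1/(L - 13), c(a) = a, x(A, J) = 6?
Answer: -143/64 ≈ -2.2344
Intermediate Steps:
m(L, M) = 1/(4*(-13 + L)) (m(L, M) = 1/(4*(L - 13)) = 1/(4*(-13 + L)))
m(c(-3), (-6 + x(-2, 5))*(-3 + r))*143 = (1/(4*(-13 - 3)))*143 = ((1/4)/(-16))*143 = ((1/4)*(-1/16))*143 = -1/64*143 = -143/64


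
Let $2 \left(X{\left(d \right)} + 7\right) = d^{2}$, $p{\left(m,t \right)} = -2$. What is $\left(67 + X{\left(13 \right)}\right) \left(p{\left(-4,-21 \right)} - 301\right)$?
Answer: $- \frac{87567}{2} \approx -43784.0$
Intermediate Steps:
$X{\left(d \right)} = -7 + \frac{d^{2}}{2}$
$\left(67 + X{\left(13 \right)}\right) \left(p{\left(-4,-21 \right)} - 301\right) = \left(67 - \left(7 - \frac{13^{2}}{2}\right)\right) \left(-2 - 301\right) = \left(67 + \left(-7 + \frac{1}{2} \cdot 169\right)\right) \left(-303\right) = \left(67 + \left(-7 + \frac{169}{2}\right)\right) \left(-303\right) = \left(67 + \frac{155}{2}\right) \left(-303\right) = \frac{289}{2} \left(-303\right) = - \frac{87567}{2}$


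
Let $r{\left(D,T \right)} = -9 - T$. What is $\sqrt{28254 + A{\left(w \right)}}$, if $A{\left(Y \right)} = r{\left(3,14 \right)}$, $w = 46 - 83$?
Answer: $\sqrt{28231} \approx 168.02$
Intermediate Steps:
$w = -37$ ($w = 46 - 83 = -37$)
$A{\left(Y \right)} = -23$ ($A{\left(Y \right)} = -9 - 14 = -23$)
$\sqrt{28254 + A{\left(w \right)}} = \sqrt{28254 - 23} = \sqrt{28231}$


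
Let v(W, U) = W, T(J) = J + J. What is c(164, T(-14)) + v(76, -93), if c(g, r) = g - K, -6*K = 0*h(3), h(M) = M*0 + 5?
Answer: 240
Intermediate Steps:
h(M) = 5 (h(M) = 0 + 5 = 5)
K = 0 (K = -0*5 = -⅙*0 = 0)
T(J) = 2*J
c(g, r) = g (c(g, r) = g - 1*0 = g + 0 = g)
c(164, T(-14)) + v(76, -93) = 164 + 76 = 240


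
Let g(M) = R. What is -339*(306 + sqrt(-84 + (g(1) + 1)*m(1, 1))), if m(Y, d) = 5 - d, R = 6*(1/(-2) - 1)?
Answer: -103734 - 678*I*sqrt(29) ≈ -1.0373e+5 - 3651.1*I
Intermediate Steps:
R = -9 (R = 6*(-1/2 - 1) = 6*(-3/2) = -9)
g(M) = -9
-339*(306 + sqrt(-84 + (g(1) + 1)*m(1, 1))) = -339*(306 + sqrt(-84 + (-9 + 1)*(5 - 1*1))) = -339*(306 + sqrt(-84 - 8*(5 - 1))) = -339*(306 + sqrt(-84 - 8*4)) = -339*(306 + sqrt(-84 - 32)) = -339*(306 + sqrt(-116)) = -339*(306 + 2*I*sqrt(29)) = -103734 - 678*I*sqrt(29)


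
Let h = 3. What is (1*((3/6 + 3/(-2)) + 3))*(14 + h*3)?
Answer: 46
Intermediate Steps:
(1*((3/6 + 3/(-2)) + 3))*(14 + h*3) = (1*((3/6 + 3/(-2)) + 3))*(14 + 3*3) = (1*((3*(⅙) + 3*(-½)) + 3))*(14 + 9) = (1*((½ - 3/2) + 3))*23 = (1*(-1 + 3))*23 = (1*2)*23 = 2*23 = 46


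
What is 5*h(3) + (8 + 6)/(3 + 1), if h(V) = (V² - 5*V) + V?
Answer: -23/2 ≈ -11.500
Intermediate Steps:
h(V) = V² - 4*V
5*h(3) + (8 + 6)/(3 + 1) = 5*(3*(-4 + 3)) + (8 + 6)/(3 + 1) = 5*(3*(-1)) + 14/4 = 5*(-3) + 14*(¼) = -15 + 7/2 = -23/2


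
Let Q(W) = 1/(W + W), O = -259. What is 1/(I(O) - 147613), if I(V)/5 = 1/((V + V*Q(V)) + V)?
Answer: -207/30555893 ≈ -6.7745e-6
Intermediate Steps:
Q(W) = 1/(2*W)
I(V) = 5/(½ + 2*V) (I(V) = 5/((V + V*(1/(2*V))) + V) = 5/((V + ½) + V) = 5/((½ + V) + V) = 5/(½ + 2*V))
1/(I(O) - 147613) = 1/(10/(1 + 4*(-259)) - 147613) = 1/(10/(1 - 1036) - 147613) = 1/(10/(-1035) - 147613) = 1/(10*(-1/1035) - 147613) = 1/(-2/207 - 147613) = 1/(-30555893/207) = -207/30555893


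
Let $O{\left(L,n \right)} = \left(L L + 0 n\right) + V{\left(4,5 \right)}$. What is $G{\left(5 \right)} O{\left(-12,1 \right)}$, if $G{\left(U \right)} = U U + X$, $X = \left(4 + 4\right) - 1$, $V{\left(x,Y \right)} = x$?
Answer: $4736$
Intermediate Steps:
$X = 7$ ($X = 8 - 1 = 7$)
$O{\left(L,n \right)} = 4 + L^{2}$ ($O{\left(L,n \right)} = \left(L L + 0 n\right) + 4 = \left(L^{2} + 0\right) + 4 = L^{2} + 4 = 4 + L^{2}$)
$G{\left(U \right)} = 7 + U^{2}$ ($G{\left(U \right)} = U U + 7 = U^{2} + 7 = 7 + U^{2}$)
$G{\left(5 \right)} O{\left(-12,1 \right)} = \left(7 + 5^{2}\right) \left(4 + \left(-12\right)^{2}\right) = \left(7 + 25\right) \left(4 + 144\right) = 32 \cdot 148 = 4736$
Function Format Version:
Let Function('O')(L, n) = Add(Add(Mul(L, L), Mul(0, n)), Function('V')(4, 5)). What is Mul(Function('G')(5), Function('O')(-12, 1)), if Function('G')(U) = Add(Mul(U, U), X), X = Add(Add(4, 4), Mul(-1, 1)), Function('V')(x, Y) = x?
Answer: 4736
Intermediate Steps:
X = 7 (X = Add(8, -1) = 7)
Function('O')(L, n) = Add(4, Pow(L, 2)) (Function('O')(L, n) = Add(Add(Mul(L, L), Mul(0, n)), 4) = Add(Add(Pow(L, 2), 0), 4) = Add(Pow(L, 2), 4) = Add(4, Pow(L, 2)))
Function('G')(U) = Add(7, Pow(U, 2)) (Function('G')(U) = Add(Mul(U, U), 7) = Add(Pow(U, 2), 7) = Add(7, Pow(U, 2)))
Mul(Function('G')(5), Function('O')(-12, 1)) = Mul(Add(7, Pow(5, 2)), Add(4, Pow(-12, 2))) = Mul(Add(7, 25), Add(4, 144)) = Mul(32, 148) = 4736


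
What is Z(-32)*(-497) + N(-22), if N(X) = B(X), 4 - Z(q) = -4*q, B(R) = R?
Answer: 61606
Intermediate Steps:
Z(q) = 4 + 4*q (Z(q) = 4 - (-4)*q = 4 + 4*q)
N(X) = X
Z(-32)*(-497) + N(-22) = (4 + 4*(-32))*(-497) - 22 = (4 - 128)*(-497) - 22 = -124*(-497) - 22 = 61628 - 22 = 61606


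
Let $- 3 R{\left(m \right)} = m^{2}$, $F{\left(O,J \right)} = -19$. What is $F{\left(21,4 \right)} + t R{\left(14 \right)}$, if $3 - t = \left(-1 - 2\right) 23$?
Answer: $-4723$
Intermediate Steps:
$R{\left(m \right)} = - \frac{m^{2}}{3}$
$t = 72$ ($t = 3 - \left(-1 - 2\right) 23 = 3 - \left(-3\right) 23 = 3 - -69 = 3 + 69 = 72$)
$F{\left(21,4 \right)} + t R{\left(14 \right)} = -19 + 72 \left(- \frac{14^{2}}{3}\right) = -19 + 72 \left(\left(- \frac{1}{3}\right) 196\right) = -19 + 72 \left(- \frac{196}{3}\right) = -19 - 4704 = -4723$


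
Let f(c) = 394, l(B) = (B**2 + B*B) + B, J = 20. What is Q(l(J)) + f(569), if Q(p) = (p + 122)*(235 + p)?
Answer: 994204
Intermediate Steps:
l(B) = B + 2*B**2 (l(B) = (B**2 + B**2) + B = 2*B**2 + B = B + 2*B**2)
Q(p) = (122 + p)*(235 + p)
Q(l(J)) + f(569) = (28670 + (20*(1 + 2*20))**2 + 357*(20*(1 + 2*20))) + 394 = (28670 + (20*(1 + 40))**2 + 357*(20*(1 + 40))) + 394 = (28670 + (20*41)**2 + 357*(20*41)) + 394 = (28670 + 820**2 + 357*820) + 394 = (28670 + 672400 + 292740) + 394 = 993810 + 394 = 994204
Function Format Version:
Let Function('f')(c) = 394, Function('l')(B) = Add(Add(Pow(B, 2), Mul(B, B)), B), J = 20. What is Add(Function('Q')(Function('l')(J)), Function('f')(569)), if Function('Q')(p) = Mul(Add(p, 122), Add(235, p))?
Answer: 994204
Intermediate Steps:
Function('l')(B) = Add(B, Mul(2, Pow(B, 2))) (Function('l')(B) = Add(Add(Pow(B, 2), Pow(B, 2)), B) = Add(Mul(2, Pow(B, 2)), B) = Add(B, Mul(2, Pow(B, 2))))
Function('Q')(p) = Mul(Add(122, p), Add(235, p))
Add(Function('Q')(Function('l')(J)), Function('f')(569)) = Add(Add(28670, Pow(Mul(20, Add(1, Mul(2, 20))), 2), Mul(357, Mul(20, Add(1, Mul(2, 20))))), 394) = Add(Add(28670, Pow(Mul(20, Add(1, 40)), 2), Mul(357, Mul(20, Add(1, 40)))), 394) = Add(Add(28670, Pow(Mul(20, 41), 2), Mul(357, Mul(20, 41))), 394) = Add(Add(28670, Pow(820, 2), Mul(357, 820)), 394) = Add(Add(28670, 672400, 292740), 394) = Add(993810, 394) = 994204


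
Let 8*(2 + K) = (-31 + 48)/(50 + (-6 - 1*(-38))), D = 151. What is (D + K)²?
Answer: 9557213121/430336 ≈ 22209.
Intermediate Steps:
K = -1295/656 (K = -2 + ((-31 + 48)/(50 + (-6 - 1*(-38))))/8 = -2 + (17/(50 + (-6 + 38)))/8 = -2 + (17/(50 + 32))/8 = -2 + (17/82)/8 = -2 + (17*(1/82))/8 = -2 + (⅛)*(17/82) = -2 + 17/656 = -1295/656 ≈ -1.9741)
(D + K)² = (151 - 1295/656)² = (97761/656)² = 9557213121/430336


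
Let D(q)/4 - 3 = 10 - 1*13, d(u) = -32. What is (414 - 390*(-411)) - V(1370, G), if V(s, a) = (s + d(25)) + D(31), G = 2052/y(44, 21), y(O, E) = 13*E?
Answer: 159366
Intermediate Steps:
D(q) = 0 (D(q) = 12 + 4*(10 - 1*13) = 12 + 4*(10 - 13) = 12 + 4*(-3) = 12 - 12 = 0)
G = 684/91 (G = 2052/((13*21)) = 2052/273 = 2052*(1/273) = 684/91 ≈ 7.5165)
V(s, a) = -32 + s (V(s, a) = (s - 32) + 0 = (-32 + s) + 0 = -32 + s)
(414 - 390*(-411)) - V(1370, G) = (414 - 390*(-411)) - (-32 + 1370) = (414 + 160290) - 1*1338 = 160704 - 1338 = 159366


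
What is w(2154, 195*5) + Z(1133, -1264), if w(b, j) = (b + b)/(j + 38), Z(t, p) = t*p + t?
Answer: -1449577419/1013 ≈ -1.4310e+6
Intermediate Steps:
Z(t, p) = t + p*t (Z(t, p) = p*t + t = t + p*t)
w(b, j) = 2*b/(38 + j) (w(b, j) = (2*b)/(38 + j) = 2*b/(38 + j))
w(2154, 195*5) + Z(1133, -1264) = 2*2154/(38 + 195*5) + 1133*(1 - 1264) = 2*2154/(38 + 975) + 1133*(-1263) = 2*2154/1013 - 1430979 = 2*2154*(1/1013) - 1430979 = 4308/1013 - 1430979 = -1449577419/1013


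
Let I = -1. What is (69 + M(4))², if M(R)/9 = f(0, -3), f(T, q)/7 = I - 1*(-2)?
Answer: 17424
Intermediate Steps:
f(T, q) = 7 (f(T, q) = 7*(-1 - 1*(-2)) = 7*(-1 + 2) = 7*1 = 7)
M(R) = 63 (M(R) = 9*7 = 63)
(69 + M(4))² = (69 + 63)² = 132² = 17424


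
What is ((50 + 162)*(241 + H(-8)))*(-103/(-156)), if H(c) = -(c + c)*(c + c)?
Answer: -27295/13 ≈ -2099.6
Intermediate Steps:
H(c) = -4*c² (H(c) = -2*c*2*c = -4*c²)
((50 + 162)*(241 + H(-8)))*(-103/(-156)) = ((50 + 162)*(241 - 4*(-8)²))*(-103/(-156)) = (212*(241 - 4*64))*(-103*(-1/156)) = (212*(241 - 256))*(103/156) = (212*(-15))*(103/156) = -3180*103/156 = -27295/13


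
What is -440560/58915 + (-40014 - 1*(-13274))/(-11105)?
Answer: -132681268/26170043 ≈ -5.0700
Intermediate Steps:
-440560/58915 + (-40014 - 1*(-13274))/(-11105) = -440560*1/58915 + (-40014 + 13274)*(-1/11105) = -88112/11783 - 26740*(-1/11105) = -88112/11783 + 5348/2221 = -132681268/26170043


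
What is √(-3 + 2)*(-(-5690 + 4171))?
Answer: 1519*I ≈ 1519.0*I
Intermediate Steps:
√(-3 + 2)*(-(-5690 + 4171)) = √(-1)*(-1*(-1519)) = I*1519 = 1519*I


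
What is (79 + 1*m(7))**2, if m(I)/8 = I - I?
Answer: 6241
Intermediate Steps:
m(I) = 0 (m(I) = 8*(I - I) = 8*0 = 0)
(79 + 1*m(7))**2 = (79 + 1*0)**2 = (79 + 0)**2 = 79**2 = 6241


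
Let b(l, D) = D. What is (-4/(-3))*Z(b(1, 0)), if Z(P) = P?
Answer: 0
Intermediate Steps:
(-4/(-3))*Z(b(1, 0)) = -4/(-3)*0 = -4*(-⅓)*0 = (4/3)*0 = 0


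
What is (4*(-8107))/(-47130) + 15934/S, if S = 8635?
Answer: 20619704/8139351 ≈ 2.5333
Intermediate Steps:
(4*(-8107))/(-47130) + 15934/S = (4*(-8107))/(-47130) + 15934/8635 = -32428*(-1/47130) + 15934*(1/8635) = 16214/23565 + 15934/8635 = 20619704/8139351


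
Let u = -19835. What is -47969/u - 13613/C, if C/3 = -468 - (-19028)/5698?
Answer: 959776149821/78773790090 ≈ 12.184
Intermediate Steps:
C = -3971454/2849 (C = 3*(-468 - (-19028)/5698) = 3*(-468 - 1*(-9514/2849)) = 3*(-468 + 9514/2849) = 3*(-1323818/2849) = -3971454/2849 ≈ -1394.0)
-47969/u - 13613/C = -47969/(-19835) - 13613/(-3971454/2849) = -47969*(-1/19835) - 13613*(-2849/3971454) = 47969/19835 + 38783437/3971454 = 959776149821/78773790090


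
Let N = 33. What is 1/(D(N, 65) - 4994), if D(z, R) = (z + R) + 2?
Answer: -1/4894 ≈ -0.00020433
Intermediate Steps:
D(z, R) = 2 + R + z (D(z, R) = (R + z) + 2 = 2 + R + z)
1/(D(N, 65) - 4994) = 1/((2 + 65 + 33) - 4994) = 1/(100 - 4994) = 1/(-4894) = -1/4894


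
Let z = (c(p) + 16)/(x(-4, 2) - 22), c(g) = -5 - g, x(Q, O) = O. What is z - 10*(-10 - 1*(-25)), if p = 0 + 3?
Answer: -752/5 ≈ -150.40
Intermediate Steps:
p = 3
z = -⅖ (z = ((-5 - 1*3) + 16)/(2 - 22) = ((-5 - 3) + 16)/(-20) = (-8 + 16)*(-1/20) = 8*(-1/20) = -⅖ ≈ -0.40000)
z - 10*(-10 - 1*(-25)) = -⅖ - 10*(-10 - 1*(-25)) = -⅖ - 10*(-10 + 25) = -⅖ - 10*15 = -⅖ - 150 = -752/5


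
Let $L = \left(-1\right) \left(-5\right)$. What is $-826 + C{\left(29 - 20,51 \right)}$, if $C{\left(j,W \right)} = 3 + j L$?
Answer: $-778$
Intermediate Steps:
$L = 5$
$C{\left(j,W \right)} = 3 + 5 j$ ($C{\left(j,W \right)} = 3 + j 5 = 3 + 5 j$)
$-826 + C{\left(29 - 20,51 \right)} = -826 + \left(3 + 5 \left(29 - 20\right)\right) = -826 + \left(3 + 5 \cdot 9\right) = -826 + \left(3 + 45\right) = -826 + 48 = -778$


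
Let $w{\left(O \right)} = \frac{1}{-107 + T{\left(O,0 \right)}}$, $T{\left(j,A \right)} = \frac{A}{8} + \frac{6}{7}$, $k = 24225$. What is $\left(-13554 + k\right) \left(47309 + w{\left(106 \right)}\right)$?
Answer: $\frac{375091839180}{743} \approx 5.0483 \cdot 10^{8}$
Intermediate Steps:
$T{\left(j,A \right)} = \frac{6}{7} + \frac{A}{8}$ ($T{\left(j,A \right)} = A \frac{1}{8} + 6 \cdot \frac{1}{7} = \frac{A}{8} + \frac{6}{7} = \frac{6}{7} + \frac{A}{8}$)
$w{\left(O \right)} = - \frac{7}{743}$ ($w{\left(O \right)} = \frac{1}{-107 + \left(\frac{6}{7} + \frac{1}{8} \cdot 0\right)} = \frac{1}{-107 + \left(\frac{6}{7} + 0\right)} = \frac{1}{-107 + \frac{6}{7}} = \frac{1}{- \frac{743}{7}} = - \frac{7}{743}$)
$\left(-13554 + k\right) \left(47309 + w{\left(106 \right)}\right) = \left(-13554 + 24225\right) \left(47309 - \frac{7}{743}\right) = 10671 \cdot \frac{35150580}{743} = \frac{375091839180}{743}$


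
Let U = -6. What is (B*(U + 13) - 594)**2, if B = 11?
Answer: 267289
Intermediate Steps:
(B*(U + 13) - 594)**2 = (11*(-6 + 13) - 594)**2 = (11*7 - 594)**2 = (77 - 594)**2 = (-517)**2 = 267289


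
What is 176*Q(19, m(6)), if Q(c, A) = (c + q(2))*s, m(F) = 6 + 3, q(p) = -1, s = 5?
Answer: 15840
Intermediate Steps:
m(F) = 9
Q(c, A) = -5 + 5*c (Q(c, A) = (c - 1)*5 = (-1 + c)*5 = -5 + 5*c)
176*Q(19, m(6)) = 176*(-5 + 5*19) = 176*(-5 + 95) = 176*90 = 15840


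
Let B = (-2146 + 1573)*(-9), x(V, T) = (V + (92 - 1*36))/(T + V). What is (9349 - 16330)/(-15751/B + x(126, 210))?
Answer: 288008136/103661 ≈ 2778.4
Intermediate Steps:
x(V, T) = (56 + V)/(T + V) (x(V, T) = (V + (92 - 36))/(T + V) = (V + 56)/(T + V) = (56 + V)/(T + V))
B = 5157 (B = -573*(-9) = 5157)
(9349 - 16330)/(-15751/B + x(126, 210)) = (9349 - 16330)/(-15751/5157 + (56 + 126)/(210 + 126)) = -6981/(-15751*1/5157 + 182/336) = -6981/(-15751/5157 + (1/336)*182) = -6981/(-15751/5157 + 13/24) = -6981/(-103661/41256) = -6981*(-41256/103661) = 288008136/103661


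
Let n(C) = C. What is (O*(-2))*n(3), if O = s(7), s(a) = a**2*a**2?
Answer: -14406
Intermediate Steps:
s(a) = a**4
O = 2401 (O = 7**4 = 2401)
(O*(-2))*n(3) = (2401*(-2))*3 = -4802*3 = -14406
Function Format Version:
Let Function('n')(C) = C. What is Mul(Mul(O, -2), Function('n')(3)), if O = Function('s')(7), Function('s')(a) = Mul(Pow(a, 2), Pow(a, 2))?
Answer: -14406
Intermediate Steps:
Function('s')(a) = Pow(a, 4)
O = 2401 (O = Pow(7, 4) = 2401)
Mul(Mul(O, -2), Function('n')(3)) = Mul(Mul(2401, -2), 3) = Mul(-4802, 3) = -14406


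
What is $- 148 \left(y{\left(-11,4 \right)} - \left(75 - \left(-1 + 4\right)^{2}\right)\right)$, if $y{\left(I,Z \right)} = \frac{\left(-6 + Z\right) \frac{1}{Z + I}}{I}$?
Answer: $\frac{752432}{77} \approx 9771.8$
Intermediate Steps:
$y{\left(I,Z \right)} = \frac{-6 + Z}{I \left(I + Z\right)}$ ($y{\left(I,Z \right)} = \frac{\left(-6 + Z\right) \frac{1}{I + Z}}{I} = \frac{\frac{1}{I + Z} \left(-6 + Z\right)}{I} = \frac{-6 + Z}{I \left(I + Z\right)}$)
$- 148 \left(y{\left(-11,4 \right)} - \left(75 - \left(-1 + 4\right)^{2}\right)\right) = - 148 \left(\frac{-6 + 4}{\left(-11\right) \left(-11 + 4\right)} - \left(75 - \left(-1 + 4\right)^{2}\right)\right) = - 148 \left(\left(- \frac{1}{11}\right) \frac{1}{-7} \left(-2\right) - \left(75 - 3^{2}\right)\right) = - 148 \left(\left(- \frac{1}{11}\right) \left(- \frac{1}{7}\right) \left(-2\right) + \left(-75 + 9\right)\right) = - 148 \left(- \frac{2}{77} - 66\right) = \left(-148\right) \left(- \frac{5084}{77}\right) = \frac{752432}{77}$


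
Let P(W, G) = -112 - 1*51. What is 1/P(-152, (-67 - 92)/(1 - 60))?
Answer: -1/163 ≈ -0.0061350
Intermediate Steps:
P(W, G) = -163 (P(W, G) = -112 - 51 = -163)
1/P(-152, (-67 - 92)/(1 - 60)) = 1/(-163) = -1/163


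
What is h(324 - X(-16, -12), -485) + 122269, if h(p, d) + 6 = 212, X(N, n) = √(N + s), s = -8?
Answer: 122475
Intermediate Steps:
X(N, n) = √(-8 + N) (X(N, n) = √(N - 8) = √(-8 + N))
h(p, d) = 206 (h(p, d) = -6 + 212 = 206)
h(324 - X(-16, -12), -485) + 122269 = 206 + 122269 = 122475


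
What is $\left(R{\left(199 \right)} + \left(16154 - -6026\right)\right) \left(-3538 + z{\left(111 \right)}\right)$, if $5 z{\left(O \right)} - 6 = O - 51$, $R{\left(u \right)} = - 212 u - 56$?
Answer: $\frac{353607936}{5} \approx 7.0722 \cdot 10^{7}$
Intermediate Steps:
$R{\left(u \right)} = -56 - 212 u$
$z{\left(O \right)} = -9 + \frac{O}{5}$ ($z{\left(O \right)} = \frac{6}{5} + \frac{O - 51}{5} = \frac{6}{5} + \frac{-51 + O}{5} = \frac{6}{5} + \left(- \frac{51}{5} + \frac{O}{5}\right) = -9 + \frac{O}{5}$)
$\left(R{\left(199 \right)} + \left(16154 - -6026\right)\right) \left(-3538 + z{\left(111 \right)}\right) = \left(\left(-56 - 42188\right) + \left(16154 - -6026\right)\right) \left(-3538 + \left(-9 + \frac{1}{5} \cdot 111\right)\right) = \left(\left(-56 - 42188\right) + \left(16154 + 6026\right)\right) \left(-3538 + \left(-9 + \frac{111}{5}\right)\right) = \left(-42244 + 22180\right) \left(-3538 + \frac{66}{5}\right) = \left(-20064\right) \left(- \frac{17624}{5}\right) = \frac{353607936}{5}$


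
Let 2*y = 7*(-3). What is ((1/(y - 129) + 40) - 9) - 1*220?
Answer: -52733/279 ≈ -189.01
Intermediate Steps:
y = -21/2 (y = (7*(-3))/2 = (½)*(-21) = -21/2 ≈ -10.500)
((1/(y - 129) + 40) - 9) - 1*220 = ((1/(-21/2 - 129) + 40) - 9) - 1*220 = ((1/(-279/2) + 40) - 9) - 220 = ((-2/279 + 40) - 9) - 220 = (11158/279 - 9) - 220 = 8647/279 - 220 = -52733/279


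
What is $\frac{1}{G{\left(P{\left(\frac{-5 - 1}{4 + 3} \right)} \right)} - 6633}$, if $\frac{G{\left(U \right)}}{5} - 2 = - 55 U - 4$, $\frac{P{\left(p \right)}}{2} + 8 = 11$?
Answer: $- \frac{1}{8293} \approx -0.00012058$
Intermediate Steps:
$P{\left(p \right)} = 6$ ($P{\left(p \right)} = -16 + 2 \cdot 11 = -16 + 22 = 6$)
$G{\left(U \right)} = -10 - 275 U$ ($G{\left(U \right)} = 10 + 5 \left(- 55 U - 4\right) = 10 + 5 \left(-4 - 55 U\right) = 10 - \left(20 + 275 U\right) = -10 - 275 U$)
$\frac{1}{G{\left(P{\left(\frac{-5 - 1}{4 + 3} \right)} \right)} - 6633} = \frac{1}{\left(-10 - 1650\right) - 6633} = \frac{1}{-1660 - 6633} = \frac{1}{-8293} = - \frac{1}{8293}$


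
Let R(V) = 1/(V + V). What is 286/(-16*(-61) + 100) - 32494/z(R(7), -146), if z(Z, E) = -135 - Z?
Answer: 245015221/1017358 ≈ 240.83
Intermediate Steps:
R(V) = 1/(2*V)
286/(-16*(-61) + 100) - 32494/z(R(7), -146) = 286/(-16*(-61) + 100) - 32494/(-135 - 1/(2*7)) = 286/(976 + 100) - 32494/(-135 - 1/(2*7)) = 286/1076 - 32494/(-135 - 1*1/14) = 286*(1/1076) - 32494/(-135 - 1/14) = 143/538 - 32494/(-1891/14) = 143/538 - 32494*(-14/1891) = 143/538 + 454916/1891 = 245015221/1017358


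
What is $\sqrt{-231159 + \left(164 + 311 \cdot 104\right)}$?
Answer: $i \sqrt{198651} \approx 445.7 i$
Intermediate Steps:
$\sqrt{-231159 + \left(164 + 311 \cdot 104\right)} = \sqrt{-231159 + \left(164 + 32344\right)} = \sqrt{-231159 + 32508} = \sqrt{-198651} = i \sqrt{198651}$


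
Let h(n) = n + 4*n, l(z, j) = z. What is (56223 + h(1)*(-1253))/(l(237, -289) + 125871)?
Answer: 24979/63054 ≈ 0.39615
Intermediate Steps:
h(n) = 5*n
(56223 + h(1)*(-1253))/(l(237, -289) + 125871) = (56223 + (5*1)*(-1253))/(237 + 125871) = (56223 + 5*(-1253))/126108 = (56223 - 6265)*(1/126108) = 49958*(1/126108) = 24979/63054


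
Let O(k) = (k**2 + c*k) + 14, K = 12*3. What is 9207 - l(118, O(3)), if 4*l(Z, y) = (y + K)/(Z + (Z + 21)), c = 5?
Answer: 4732361/514 ≈ 9206.9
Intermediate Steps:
K = 36
O(k) = 14 + k**2 + 5*k (O(k) = (k**2 + 5*k) + 14 = 14 + k**2 + 5*k)
l(Z, y) = (36 + y)/(4*(21 + 2*Z)) (l(Z, y) = ((y + 36)/(Z + (Z + 21)))/4 = ((36 + y)/(Z + (21 + Z)))/4 = ((36 + y)/(21 + 2*Z))/4 = (36 + y)/(4*(21 + 2*Z)))
9207 - l(118, O(3)) = 9207 - (36 + (14 + 3**2 + 5*3))/(4*(21 + 2*118)) = 9207 - (36 + (14 + 9 + 15))/(4*(21 + 236)) = 9207 - (36 + 38)/(4*257) = 9207 - 74/(4*257) = 9207 - 1*37/514 = 9207 - 37/514 = 4732361/514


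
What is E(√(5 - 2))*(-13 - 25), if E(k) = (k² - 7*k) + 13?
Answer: -608 + 266*√3 ≈ -147.27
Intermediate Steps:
E(k) = 13 + k² - 7*k
E(√(5 - 2))*(-13 - 25) = (13 + (√(5 - 2))² - 7*√(5 - 2))*(-13 - 25) = (13 + (√3)² - 7*√3)*(-38) = (13 + 3 - 7*√3)*(-38) = (16 - 7*√3)*(-38) = -608 + 266*√3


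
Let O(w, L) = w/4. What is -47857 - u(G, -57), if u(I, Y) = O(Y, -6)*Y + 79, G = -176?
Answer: -194993/4 ≈ -48748.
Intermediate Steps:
O(w, L) = w/4 (O(w, L) = w*(¼) = w/4)
u(I, Y) = 79 + Y²/4 (u(I, Y) = (Y/4)*Y + 79 = Y²/4 + 79 = 79 + Y²/4)
-47857 - u(G, -57) = -47857 - (79 + (¼)*(-57)²) = -47857 - (79 + (¼)*3249) = -47857 - (79 + 3249/4) = -47857 - 1*3565/4 = -47857 - 3565/4 = -194993/4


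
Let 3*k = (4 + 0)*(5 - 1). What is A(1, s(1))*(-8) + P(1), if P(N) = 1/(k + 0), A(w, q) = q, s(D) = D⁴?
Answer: -125/16 ≈ -7.8125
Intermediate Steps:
k = 16/3 (k = ((4 + 0)*(5 - 1))/3 = (4*4)/3 = (⅓)*16 = 16/3 ≈ 5.3333)
P(N) = 3/16 (P(N) = 1/(16/3 + 0) = 1/(16/3) = 3/16)
A(1, s(1))*(-8) + P(1) = 1⁴*(-8) + 3/16 = 1*(-8) + 3/16 = -8 + 3/16 = -125/16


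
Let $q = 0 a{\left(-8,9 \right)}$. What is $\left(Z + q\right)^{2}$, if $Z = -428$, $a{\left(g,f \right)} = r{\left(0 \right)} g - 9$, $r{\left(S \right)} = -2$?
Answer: $183184$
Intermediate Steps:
$a{\left(g,f \right)} = -9 - 2 g$ ($a{\left(g,f \right)} = - 2 g - 9 = -9 - 2 g$)
$q = 0$ ($q = 0 \left(-9 - -16\right) = 0 \left(-9 + 16\right) = 0 \cdot 7 = 0$)
$\left(Z + q\right)^{2} = \left(-428 + 0\right)^{2} = \left(-428\right)^{2} = 183184$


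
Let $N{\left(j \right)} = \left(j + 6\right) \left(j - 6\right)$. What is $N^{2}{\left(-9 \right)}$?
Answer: $2025$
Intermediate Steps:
$N{\left(j \right)} = \left(-6 + j\right) \left(6 + j\right)$ ($N{\left(j \right)} = \left(6 + j\right) \left(-6 + j\right) = \left(-6 + j\right) \left(6 + j\right)$)
$N^{2}{\left(-9 \right)} = \left(-36 + \left(-9\right)^{2}\right)^{2} = \left(-36 + 81\right)^{2} = 45^{2} = 2025$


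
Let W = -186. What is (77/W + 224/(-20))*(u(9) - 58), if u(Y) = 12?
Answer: 248423/465 ≈ 534.24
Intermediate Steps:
(77/W + 224/(-20))*(u(9) - 58) = (77/(-186) + 224/(-20))*(12 - 58) = (77*(-1/186) + 224*(-1/20))*(-46) = (-77/186 - 56/5)*(-46) = -10801/930*(-46) = 248423/465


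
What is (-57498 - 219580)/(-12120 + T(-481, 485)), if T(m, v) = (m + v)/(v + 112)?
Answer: 82707783/3617818 ≈ 22.861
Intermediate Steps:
T(m, v) = (m + v)/(112 + v)
(-57498 - 219580)/(-12120 + T(-481, 485)) = (-57498 - 219580)/(-12120 + (-481 + 485)/(112 + 485)) = -277078/(-12120 + 4/597) = -277078/(-7235636/597) = -277078*(-597/7235636) = 82707783/3617818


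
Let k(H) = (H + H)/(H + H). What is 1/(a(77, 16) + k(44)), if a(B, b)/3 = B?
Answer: 1/232 ≈ 0.0043103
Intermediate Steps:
a(B, b) = 3*B
k(H) = 1 (k(H) = (2*H)/((2*H)) = (2*H)*(1/(2*H)) = 1)
1/(a(77, 16) + k(44)) = 1/(3*77 + 1) = 1/(231 + 1) = 1/232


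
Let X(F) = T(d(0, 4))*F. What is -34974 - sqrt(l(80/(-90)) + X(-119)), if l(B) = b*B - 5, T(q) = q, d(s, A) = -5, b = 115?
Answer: -34974 - sqrt(4390)/3 ≈ -34996.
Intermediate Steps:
X(F) = -5*F
l(B) = -5 + 115*B (l(B) = 115*B - 5 = -5 + 115*B)
-34974 - sqrt(l(80/(-90)) + X(-119)) = -34974 - sqrt((-5 + 115*(80/(-90))) - 5*(-119)) = -34974 - sqrt((-5 + 115*(80*(-1/90))) + 595) = -34974 - sqrt((-5 + 115*(-8/9)) + 595) = -34974 - sqrt((-5 - 920/9) + 595) = -34974 - sqrt(-965/9 + 595) = -34974 - sqrt(4390/9) = -34974 - sqrt(4390)/3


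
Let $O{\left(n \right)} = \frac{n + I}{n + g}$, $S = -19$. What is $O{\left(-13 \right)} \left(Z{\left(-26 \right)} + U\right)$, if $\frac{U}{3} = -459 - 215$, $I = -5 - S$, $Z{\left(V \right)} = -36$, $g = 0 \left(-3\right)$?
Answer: $\frac{2058}{13} \approx 158.31$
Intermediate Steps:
$g = 0$
$I = 14$ ($I = -5 - -19 = -5 + 19 = 14$)
$O{\left(n \right)} = \frac{14 + n}{n}$ ($O{\left(n \right)} = \frac{n + 14}{n + 0} = \frac{14 + n}{n}$)
$U = -2022$ ($U = 3 \left(-459 - 215\right) = 3 \left(-674\right) = -2022$)
$O{\left(-13 \right)} \left(Z{\left(-26 \right)} + U\right) = \frac{14 - 13}{-13} \left(-36 - 2022\right) = \left(- \frac{1}{13}\right) 1 \left(-2058\right) = \left(- \frac{1}{13}\right) \left(-2058\right) = \frac{2058}{13}$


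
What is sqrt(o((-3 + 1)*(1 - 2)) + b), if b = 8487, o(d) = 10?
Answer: sqrt(8497) ≈ 92.179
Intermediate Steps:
sqrt(o((-3 + 1)*(1 - 2)) + b) = sqrt(10 + 8487) = sqrt(8497)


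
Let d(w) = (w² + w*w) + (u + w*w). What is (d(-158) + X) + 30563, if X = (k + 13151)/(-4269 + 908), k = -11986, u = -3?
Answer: 354423007/3361 ≈ 1.0545e+5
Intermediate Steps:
X = -1165/3361 (X = (-11986 + 13151)/(-4269 + 908) = 1165/(-3361) = 1165*(-1/3361) = -1165/3361 ≈ -0.34662)
d(w) = -3 + 3*w² (d(w) = (w² + w*w) + (-3 + w*w) = (w² + w²) + (-3 + w²) = 2*w² + (-3 + w²) = -3 + 3*w²)
(d(-158) + X) + 30563 = ((-3 + 3*(-158)²) - 1165/3361) + 30563 = ((-3 + 3*24964) - 1165/3361) + 30563 = ((-3 + 74892) - 1165/3361) + 30563 = (74889 - 1165/3361) + 30563 = 251700764/3361 + 30563 = 354423007/3361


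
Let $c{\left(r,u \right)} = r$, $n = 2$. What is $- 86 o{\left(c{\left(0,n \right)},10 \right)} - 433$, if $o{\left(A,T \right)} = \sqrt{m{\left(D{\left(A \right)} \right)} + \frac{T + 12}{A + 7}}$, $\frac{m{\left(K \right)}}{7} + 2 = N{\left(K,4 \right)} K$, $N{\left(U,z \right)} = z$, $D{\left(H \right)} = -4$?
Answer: $-433 - \frac{172 i \sqrt{1505}}{7} \approx -433.0 - 953.23 i$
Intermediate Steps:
$m{\left(K \right)} = -14 + 28 K$ ($m{\left(K \right)} = -14 + 7 \cdot 4 K = -14 + 28 K$)
$o{\left(A,T \right)} = \sqrt{-126 + \frac{12 + T}{7 + A}}$ ($o{\left(A,T \right)} = \sqrt{\left(-14 + 28 \left(-4\right)\right) + \frac{T + 12}{A + 7}} = \sqrt{\left(-14 - 112\right) + \frac{12 + T}{7 + A}} = \sqrt{-126 + \frac{12 + T}{7 + A}}$)
$- 86 o{\left(c{\left(0,n \right)},10 \right)} - 433 = - 86 \sqrt{\frac{-870 + 10 - 0}{7 + 0}} - 433 = - 86 \sqrt{\frac{-870 + 10 + 0}{7}} - 433 = - 86 \sqrt{\frac{1}{7} \left(-860\right)} - 433 = - 86 \sqrt{- \frac{860}{7}} - 433 = - 86 \frac{2 i \sqrt{1505}}{7} - 433 = - \frac{172 i \sqrt{1505}}{7} - 433 = -433 - \frac{172 i \sqrt{1505}}{7}$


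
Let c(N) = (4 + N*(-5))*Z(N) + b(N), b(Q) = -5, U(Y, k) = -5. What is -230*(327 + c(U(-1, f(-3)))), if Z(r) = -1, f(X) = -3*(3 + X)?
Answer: -67390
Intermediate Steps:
f(X) = -9 - 3*X
c(N) = -9 + 5*N (c(N) = (4 + N*(-5))*(-1) - 5 = (4 - 5*N)*(-1) - 5 = (-4 + 5*N) - 5 = -9 + 5*N)
-230*(327 + c(U(-1, f(-3)))) = -230*(327 + (-9 + 5*(-5))) = -230*(327 + (-9 - 25)) = -230*(327 - 34) = -230*293 = -67390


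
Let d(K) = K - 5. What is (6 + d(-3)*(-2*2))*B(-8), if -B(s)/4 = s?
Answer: 1216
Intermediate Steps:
B(s) = -4*s
d(K) = -5 + K
(6 + d(-3)*(-2*2))*B(-8) = (6 + (-5 - 3)*(-2*2))*(-4*(-8)) = (6 - 8*(-4))*32 = (6 + 32)*32 = 38*32 = 1216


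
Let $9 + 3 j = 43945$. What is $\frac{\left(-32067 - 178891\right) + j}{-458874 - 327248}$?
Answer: $\frac{294469}{1179183} \approx 0.24972$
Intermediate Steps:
$j = \frac{43936}{3}$ ($j = -3 + \frac{1}{3} \cdot 43945 = -3 + \frac{43945}{3} = \frac{43936}{3} \approx 14645.0$)
$\frac{\left(-32067 - 178891\right) + j}{-458874 - 327248} = \frac{\left(-32067 - 178891\right) + \frac{43936}{3}}{-458874 - 327248} = \frac{\left(-32067 - 178891\right) + \frac{43936}{3}}{-786122} = \left(-210958 + \frac{43936}{3}\right) \left(- \frac{1}{786122}\right) = \left(- \frac{588938}{3}\right) \left(- \frac{1}{786122}\right) = \frac{294469}{1179183}$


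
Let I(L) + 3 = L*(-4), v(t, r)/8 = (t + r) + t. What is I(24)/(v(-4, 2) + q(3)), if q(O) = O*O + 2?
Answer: 99/37 ≈ 2.6757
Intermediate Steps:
v(t, r) = 8*r + 16*t (v(t, r) = 8*((t + r) + t) = 8*((r + t) + t) = 8*(r + 2*t) = 8*r + 16*t)
q(O) = 2 + O² (q(O) = O² + 2 = 2 + O²)
I(L) = -3 - 4*L (I(L) = -3 + L*(-4) = -3 - 4*L)
I(24)/(v(-4, 2) + q(3)) = (-3 - 4*24)/((8*2 + 16*(-4)) + (2 + 3²)) = (-3 - 96)/((16 - 64) + (2 + 9)) = -99/(-48 + 11) = -99/(-37) = -99*(-1/37) = 99/37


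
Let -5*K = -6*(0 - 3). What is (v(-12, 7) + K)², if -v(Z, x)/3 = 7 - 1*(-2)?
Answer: 23409/25 ≈ 936.36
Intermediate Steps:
K = -18/5 (K = -(-6)*(0 - 3)/5 = -(-6)*(-3)/5 = -⅕*18 = -18/5 ≈ -3.6000)
v(Z, x) = -27 (v(Z, x) = -3*(7 - 1*(-2)) = -3*(7 + 2) = -3*9 = -27)
(v(-12, 7) + K)² = (-27 - 18/5)² = (-153/5)² = 23409/25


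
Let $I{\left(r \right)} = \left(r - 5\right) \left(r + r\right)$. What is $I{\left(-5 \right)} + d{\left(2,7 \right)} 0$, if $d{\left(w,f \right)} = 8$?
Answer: $100$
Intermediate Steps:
$I{\left(r \right)} = 2 r \left(-5 + r\right)$ ($I{\left(r \right)} = \left(-5 + r\right) 2 r = 2 r \left(-5 + r\right)$)
$I{\left(-5 \right)} + d{\left(2,7 \right)} 0 = 2 \left(-5\right) \left(-5 - 5\right) + 8 \cdot 0 = 2 \left(-5\right) \left(-10\right) + 0 = 100 + 0 = 100$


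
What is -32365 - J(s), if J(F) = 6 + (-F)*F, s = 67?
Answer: -27882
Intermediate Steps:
J(F) = 6 - F²
-32365 - J(s) = -32365 - (6 - 1*67²) = -32365 - (6 - 1*4489) = -32365 - (6 - 4489) = -32365 - 1*(-4483) = -32365 + 4483 = -27882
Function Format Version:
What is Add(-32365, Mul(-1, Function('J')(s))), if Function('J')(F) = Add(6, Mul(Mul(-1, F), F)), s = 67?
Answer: -27882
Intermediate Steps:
Function('J')(F) = Add(6, Mul(-1, Pow(F, 2)))
Add(-32365, Mul(-1, Function('J')(s))) = Add(-32365, Mul(-1, Add(6, Mul(-1, Pow(67, 2))))) = Add(-32365, Mul(-1, Add(6, Mul(-1, 4489)))) = Add(-32365, Mul(-1, Add(6, -4489))) = Add(-32365, Mul(-1, -4483)) = Add(-32365, 4483) = -27882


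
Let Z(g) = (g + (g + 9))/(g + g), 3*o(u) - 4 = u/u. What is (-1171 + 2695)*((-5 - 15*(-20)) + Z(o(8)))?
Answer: 2276094/5 ≈ 4.5522e+5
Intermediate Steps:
o(u) = 5/3 (o(u) = 4/3 + (u/u)/3 = 4/3 + (⅓)*1 = 4/3 + ⅓ = 5/3)
Z(g) = (9 + 2*g)/(2*g) (Z(g) = (g + (9 + g))/((2*g)) = (9 + 2*g)*(1/(2*g)) = (9 + 2*g)/(2*g))
(-1171 + 2695)*((-5 - 15*(-20)) + Z(o(8))) = (-1171 + 2695)*((-5 - 15*(-20)) + (9/2 + 5/3)/(5/3)) = 1524*((-5 + 300) + (⅗)*(37/6)) = 1524*(295 + 37/10) = 1524*(2987/10) = 2276094/5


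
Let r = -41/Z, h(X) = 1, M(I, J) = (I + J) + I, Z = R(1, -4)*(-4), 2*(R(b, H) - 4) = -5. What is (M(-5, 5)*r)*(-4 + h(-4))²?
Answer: -615/2 ≈ -307.50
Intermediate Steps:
R(b, H) = 3/2 (R(b, H) = 4 + (½)*(-5) = 4 - 5/2 = 3/2)
Z = -6 (Z = (3/2)*(-4) = -6)
M(I, J) = J + 2*I
r = 41/6 (r = -41/(-6) = -41*(-⅙) = 41/6 ≈ 6.8333)
(M(-5, 5)*r)*(-4 + h(-4))² = ((5 + 2*(-5))*(41/6))*(-4 + 1)² = ((5 - 10)*(41/6))*(-3)² = -5*41/6*9 = -205/6*9 = -615/2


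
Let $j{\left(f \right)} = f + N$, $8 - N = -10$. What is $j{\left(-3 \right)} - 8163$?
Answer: $-8148$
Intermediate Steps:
$N = 18$ ($N = 8 - -10 = 8 + 10 = 18$)
$j{\left(f \right)} = 18 + f$ ($j{\left(f \right)} = f + 18 = 18 + f$)
$j{\left(-3 \right)} - 8163 = \left(18 - 3\right) - 8163 = 15 - 8163 = -8148$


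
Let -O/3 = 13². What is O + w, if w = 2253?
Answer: 1746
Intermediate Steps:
O = -507 (O = -3*13² = -3*169 = -507)
O + w = -507 + 2253 = 1746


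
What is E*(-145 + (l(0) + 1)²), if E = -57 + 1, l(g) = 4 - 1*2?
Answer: 7616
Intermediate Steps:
l(g) = 2 (l(g) = 4 - 2 = 2)
E = -56
E*(-145 + (l(0) + 1)²) = -56*(-145 + (2 + 1)²) = -56*(-145 + 3²) = -56*(-145 + 9) = -56*(-136) = 7616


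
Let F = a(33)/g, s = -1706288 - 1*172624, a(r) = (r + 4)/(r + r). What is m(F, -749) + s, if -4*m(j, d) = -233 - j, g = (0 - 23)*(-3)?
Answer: -34225199873/18216 ≈ -1.8789e+6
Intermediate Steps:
g = 69 (g = -23*(-3) = 69)
a(r) = (4 + r)/(2*r) (a(r) = (4 + r)/((2*r)) = (4 + r)*(1/(2*r)) = (4 + r)/(2*r))
s = -1878912 (s = -1706288 - 172624 = -1878912)
F = 37/4554 (F = ((½)*(4 + 33)/33)/69 = ((½)*(1/33)*37)*(1/69) = (37/66)*(1/69) = 37/4554 ≈ 0.0081247)
m(j, d) = 233/4 + j/4 (m(j, d) = -(-233 - j)/4 = 233/4 + j/4)
m(F, -749) + s = (233/4 + (¼)*(37/4554)) - 1878912 = (233/4 + 37/18216) - 1878912 = 1061119/18216 - 1878912 = -34225199873/18216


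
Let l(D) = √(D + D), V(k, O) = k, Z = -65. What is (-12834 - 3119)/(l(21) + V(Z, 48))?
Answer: 1036945/4183 + 15953*√42/4183 ≈ 272.61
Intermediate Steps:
l(D) = √2*√D (l(D) = √(2*D) = √2*√D)
(-12834 - 3119)/(l(21) + V(Z, 48)) = (-12834 - 3119)/(√2*√21 - 65) = -15953/(√42 - 65) = -15953/(-65 + √42)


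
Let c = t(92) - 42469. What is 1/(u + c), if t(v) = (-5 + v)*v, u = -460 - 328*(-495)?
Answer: 1/127435 ≈ 7.8471e-6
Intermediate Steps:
u = 161900 (u = -460 + 162360 = 161900)
t(v) = v*(-5 + v)
c = -34465 (c = 92*(-5 + 92) - 42469 = 92*87 - 42469 = 8004 - 42469 = -34465)
1/(u + c) = 1/(161900 - 34465) = 1/127435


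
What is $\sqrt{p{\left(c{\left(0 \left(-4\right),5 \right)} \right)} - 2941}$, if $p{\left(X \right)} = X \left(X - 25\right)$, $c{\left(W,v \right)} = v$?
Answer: $i \sqrt{3041} \approx 55.145 i$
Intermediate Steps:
$p{\left(X \right)} = X \left(-25 + X\right)$
$\sqrt{p{\left(c{\left(0 \left(-4\right),5 \right)} \right)} - 2941} = \sqrt{5 \left(-25 + 5\right) - 2941} = \sqrt{5 \left(-20\right) - 2941} = \sqrt{-100 - 2941} = \sqrt{-3041} = i \sqrt{3041}$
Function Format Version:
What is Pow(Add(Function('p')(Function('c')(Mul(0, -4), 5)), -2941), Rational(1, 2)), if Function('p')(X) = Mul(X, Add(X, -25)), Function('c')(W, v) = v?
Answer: Mul(I, Pow(3041, Rational(1, 2))) ≈ Mul(55.145, I)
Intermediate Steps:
Function('p')(X) = Mul(X, Add(-25, X))
Pow(Add(Function('p')(Function('c')(Mul(0, -4), 5)), -2941), Rational(1, 2)) = Pow(Add(Mul(5, Add(-25, 5)), -2941), Rational(1, 2)) = Pow(Add(Mul(5, -20), -2941), Rational(1, 2)) = Pow(Add(-100, -2941), Rational(1, 2)) = Pow(-3041, Rational(1, 2)) = Mul(I, Pow(3041, Rational(1, 2)))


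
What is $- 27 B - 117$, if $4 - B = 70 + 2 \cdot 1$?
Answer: $1719$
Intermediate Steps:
$B = -68$ ($B = 4 - \left(70 + 2 \cdot 1\right) = 4 - \left(70 + 2\right) = 4 - 72 = -68$)
$- 27 B - 117 = \left(-27\right) \left(-68\right) - 117 = 1836 - 117 = 1719$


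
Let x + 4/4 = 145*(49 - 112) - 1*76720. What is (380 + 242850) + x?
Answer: 157374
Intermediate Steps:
x = -85856 (x = -1 + (145*(49 - 112) - 1*76720) = -1 + (145*(-63) - 76720) = -1 + (-9135 - 76720) = -1 - 85855 = -85856)
(380 + 242850) + x = (380 + 242850) - 85856 = 243230 - 85856 = 157374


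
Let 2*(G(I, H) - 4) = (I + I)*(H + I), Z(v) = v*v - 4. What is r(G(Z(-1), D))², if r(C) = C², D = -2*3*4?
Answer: 52200625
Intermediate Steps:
Z(v) = -4 + v² (Z(v) = v² - 4 = -4 + v²)
D = -24 (D = -6*4 = -24)
G(I, H) = 4 + I*(H + I) (G(I, H) = 4 + ((I + I)*(H + I))/2 = 4 + ((2*I)*(H + I))/2 = 4 + (2*I*(H + I))/2 = 4 + I*(H + I))
r(G(Z(-1), D))² = ((4 + (-4 + (-1)²)² - 24*(-4 + (-1)²))²)² = ((4 + (-4 + 1)² - 24*(-4 + 1))²)² = ((4 + (-3)² - 24*(-3))²)² = ((4 + 9 + 72)²)² = (85²)² = 7225² = 52200625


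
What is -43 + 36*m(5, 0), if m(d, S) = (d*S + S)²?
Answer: -43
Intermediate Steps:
m(d, S) = (S + S*d)² (m(d, S) = (S*d + S)² = (S + S*d)²)
-43 + 36*m(5, 0) = -43 + 36*(0²*(1 + 5)²) = -43 + 36*(0*6²) = -43 + 36*(0*36) = -43 + 36*0 = -43 + 0 = -43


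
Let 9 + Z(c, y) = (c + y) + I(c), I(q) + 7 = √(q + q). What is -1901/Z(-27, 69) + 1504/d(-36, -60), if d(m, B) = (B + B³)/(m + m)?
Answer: -88332761/1314365 + 5703*I*√6/730 ≈ -67.206 + 19.136*I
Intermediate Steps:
I(q) = -7 + √2*√q (I(q) = -7 + √(q + q) = -7 + √(2*q) = -7 + √2*√q)
Z(c, y) = -16 + c + y + √2*√c (Z(c, y) = -9 + ((c + y) + (-7 + √2*√c)) = -9 + (-7 + c + y + √2*√c) = -16 + c + y + √2*√c)
d(m, B) = (B + B³)/(2*m) (d(m, B) = (B + B³)/((2*m)) = (B + B³)*(1/(2*m)) = (B + B³)/(2*m))
-1901/Z(-27, 69) + 1504/d(-36, -60) = -1901/(-16 - 27 + 69 + √2*√(-27)) + 1504/(((½)*(-60 + (-60)³)/(-36))) = -1901/(-16 - 27 + 69 + √2*(3*I*√3)) + 1504/(((½)*(-1/36)*(-60 - 216000))) = -1901/(-16 - 27 + 69 + 3*I*√6) + 1504/(((½)*(-1/36)*(-216060))) = -1901/(26 + 3*I*√6) + 1504/(18005/6) = -1901/(26 + 3*I*√6) + 1504*(6/18005) = -1901/(26 + 3*I*√6) + 9024/18005 = 9024/18005 - 1901/(26 + 3*I*√6)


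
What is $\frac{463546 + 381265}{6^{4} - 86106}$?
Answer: $- \frac{76801}{7710} \approx -9.9612$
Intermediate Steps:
$\frac{463546 + 381265}{6^{4} - 86106} = \frac{844811}{1296 - 86106} = \frac{844811}{-84810} = 844811 \left(- \frac{1}{84810}\right) = - \frac{76801}{7710}$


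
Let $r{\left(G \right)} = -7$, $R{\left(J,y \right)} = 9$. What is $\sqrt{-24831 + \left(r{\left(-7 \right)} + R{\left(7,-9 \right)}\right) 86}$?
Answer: $i \sqrt{24659} \approx 157.03 i$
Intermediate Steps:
$\sqrt{-24831 + \left(r{\left(-7 \right)} + R{\left(7,-9 \right)}\right) 86} = \sqrt{-24831 + \left(-7 + 9\right) 86} = \sqrt{-24831 + 2 \cdot 86} = \sqrt{-24831 + 172} = \sqrt{-24659} = i \sqrt{24659}$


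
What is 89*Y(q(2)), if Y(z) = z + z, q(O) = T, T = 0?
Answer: 0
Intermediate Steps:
q(O) = 0
Y(z) = 2*z
89*Y(q(2)) = 89*(2*0) = 89*0 = 0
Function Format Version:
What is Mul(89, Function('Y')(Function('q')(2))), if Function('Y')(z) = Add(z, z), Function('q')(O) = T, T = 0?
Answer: 0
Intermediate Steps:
Function('q')(O) = 0
Function('Y')(z) = Mul(2, z)
Mul(89, Function('Y')(Function('q')(2))) = Mul(89, Mul(2, 0)) = Mul(89, 0) = 0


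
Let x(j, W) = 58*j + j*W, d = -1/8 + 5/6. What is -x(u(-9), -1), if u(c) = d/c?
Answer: 323/72 ≈ 4.4861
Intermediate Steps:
d = 17/24 (d = -1*⅛ + 5*(⅙) = -⅛ + ⅚ = 17/24 ≈ 0.70833)
u(c) = 17/(24*c)
x(j, W) = 58*j + W*j
-x(u(-9), -1) = -(17/24)/(-9)*(58 - 1) = -(17/24)*(-⅑)*57 = -(-17)*57/216 = -1*(-323/72) = 323/72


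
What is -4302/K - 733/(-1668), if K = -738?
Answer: 428705/68388 ≈ 6.2687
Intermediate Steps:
-4302/K - 733/(-1668) = -4302/(-738) - 733/(-1668) = -4302*(-1/738) - 733*(-1/1668) = 239/41 + 733/1668 = 428705/68388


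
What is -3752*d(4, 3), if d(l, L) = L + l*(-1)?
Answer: 3752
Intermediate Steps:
d(l, L) = L - l
-3752*d(4, 3) = -3752*(3 - 1*4) = -3752*(3 - 4) = -3752*(-1) = 3752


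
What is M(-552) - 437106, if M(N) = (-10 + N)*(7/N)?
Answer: -120639289/276 ≈ -4.3710e+5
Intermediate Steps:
M(N) = 7*(-10 + N)/N
M(-552) - 437106 = (7 - 70/(-552)) - 437106 = (7 - 70*(-1/552)) - 437106 = (7 + 35/276) - 437106 = 1967/276 - 437106 = -120639289/276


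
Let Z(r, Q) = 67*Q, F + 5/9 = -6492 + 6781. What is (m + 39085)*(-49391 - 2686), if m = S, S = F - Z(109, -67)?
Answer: -6852673558/3 ≈ -2.2842e+9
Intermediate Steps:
F = 2596/9 (F = -5/9 + (-6492 + 6781) = -5/9 + 289 = 2596/9 ≈ 288.44)
S = 42997/9 (S = 2596/9 - 67*(-67) = 2596/9 - 1*(-4489) = 2596/9 + 4489 = 42997/9 ≈ 4777.4)
m = 42997/9 ≈ 4777.4
(m + 39085)*(-49391 - 2686) = (42997/9 + 39085)*(-49391 - 2686) = (394762/9)*(-52077) = -6852673558/3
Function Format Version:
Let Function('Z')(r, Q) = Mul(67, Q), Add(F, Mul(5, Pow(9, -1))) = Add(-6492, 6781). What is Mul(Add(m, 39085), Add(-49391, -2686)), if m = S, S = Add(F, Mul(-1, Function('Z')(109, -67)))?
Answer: Rational(-6852673558, 3) ≈ -2.2842e+9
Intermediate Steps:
F = Rational(2596, 9) (F = Add(Rational(-5, 9), Add(-6492, 6781)) = Add(Rational(-5, 9), 289) = Rational(2596, 9) ≈ 288.44)
S = Rational(42997, 9) (S = Add(Rational(2596, 9), Mul(-1, Mul(67, -67))) = Add(Rational(2596, 9), Mul(-1, -4489)) = Add(Rational(2596, 9), 4489) = Rational(42997, 9) ≈ 4777.4)
m = Rational(42997, 9) ≈ 4777.4
Mul(Add(m, 39085), Add(-49391, -2686)) = Mul(Add(Rational(42997, 9), 39085), Add(-49391, -2686)) = Mul(Rational(394762, 9), -52077) = Rational(-6852673558, 3)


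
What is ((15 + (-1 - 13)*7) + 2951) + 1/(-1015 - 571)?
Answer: 4548647/1586 ≈ 2868.0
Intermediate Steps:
((15 + (-1 - 13)*7) + 2951) + 1/(-1015 - 571) = ((15 - 14*7) + 2951) + 1/(-1586) = ((15 - 98) + 2951) - 1/1586 = (-83 + 2951) - 1/1586 = 2868 - 1/1586 = 4548647/1586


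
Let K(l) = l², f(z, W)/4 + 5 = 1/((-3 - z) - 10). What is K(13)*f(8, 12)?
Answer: -71656/21 ≈ -3412.2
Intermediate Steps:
f(z, W) = -20 + 4/(-13 - z) (f(z, W) = -20 + 4/((-3 - z) - 10) = -20 + 4/(-13 - z))
K(13)*f(8, 12) = 13²*(4*(-66 - 5*8)/(13 + 8)) = 169*(4*(-66 - 40)/21) = 169*(4*(1/21)*(-106)) = 169*(-424/21) = -71656/21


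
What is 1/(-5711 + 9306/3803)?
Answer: -3803/21709627 ≈ -0.00017518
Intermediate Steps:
1/(-5711 + 9306/3803) = 1/(-21709627/3803) = -3803/21709627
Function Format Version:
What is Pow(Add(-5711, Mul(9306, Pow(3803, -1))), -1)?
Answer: Rational(-3803, 21709627) ≈ -0.00017518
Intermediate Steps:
Pow(Add(-5711, Mul(9306, Pow(3803, -1))), -1) = Pow(Add(-5711, Mul(9306, Rational(1, 3803))), -1) = Pow(Add(-5711, Rational(9306, 3803)), -1) = Pow(Rational(-21709627, 3803), -1) = Rational(-3803, 21709627)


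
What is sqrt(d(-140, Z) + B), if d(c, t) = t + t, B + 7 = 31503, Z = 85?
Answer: sqrt(31666) ≈ 177.95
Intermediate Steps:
B = 31496 (B = -7 + 31503 = 31496)
d(c, t) = 2*t
sqrt(d(-140, Z) + B) = sqrt(2*85 + 31496) = sqrt(170 + 31496) = sqrt(31666)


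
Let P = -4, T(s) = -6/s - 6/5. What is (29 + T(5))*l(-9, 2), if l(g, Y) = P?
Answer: -532/5 ≈ -106.40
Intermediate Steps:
T(s) = -6/5 - 6/s (T(s) = -6/s - 6*⅕ = -6/s - 6/5 = -6/5 - 6/s)
l(g, Y) = -4
(29 + T(5))*l(-9, 2) = (29 + (-6/5 - 6/5))*(-4) = (29 - 12/5)*(-4) = (133/5)*(-4) = -532/5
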